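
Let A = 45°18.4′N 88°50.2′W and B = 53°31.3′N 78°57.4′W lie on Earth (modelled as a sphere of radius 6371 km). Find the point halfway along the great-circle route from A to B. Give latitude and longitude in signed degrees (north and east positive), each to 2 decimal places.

49.52°, -84.31°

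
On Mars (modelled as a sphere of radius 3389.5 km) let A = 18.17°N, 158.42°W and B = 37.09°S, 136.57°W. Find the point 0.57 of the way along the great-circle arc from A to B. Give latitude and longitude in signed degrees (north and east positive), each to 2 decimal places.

-13.52°, -147.04°

The central angle between A and B is δ = 1.0293 rad.
With f = 0.57, the slerp weights are sin((1−f)δ)/sin δ = 0.4998 and sin(fδ)/sin δ = 0.6460.
Weighted sum of the unit vectors: (0.4998)·(-0.8835,-0.3495,0.3118) + (0.6460)·(-0.5793,-0.5484,-0.6031) = (-0.8158, -0.5289, -0.2338).
Converting back: φ = atan2(z, √(x²+y²)) = -13.52°, λ = atan2(y, x) = -147.04°.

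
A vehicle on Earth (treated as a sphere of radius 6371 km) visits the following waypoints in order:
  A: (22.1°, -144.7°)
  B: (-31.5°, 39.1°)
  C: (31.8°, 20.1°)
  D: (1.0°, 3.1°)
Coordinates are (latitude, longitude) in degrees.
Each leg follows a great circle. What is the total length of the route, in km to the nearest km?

Leg A→B: central angle 2.9672 rad, distance 18904.1 km.
Leg B→C: central angle 1.1485 rad, distance 7317.2 km.
Leg C→D: central angle 0.6062 rad, distance 3862.0 km.
Total: 18904.1 + 7317.2 + 3862.0 ≈ 30083 km.

30083 km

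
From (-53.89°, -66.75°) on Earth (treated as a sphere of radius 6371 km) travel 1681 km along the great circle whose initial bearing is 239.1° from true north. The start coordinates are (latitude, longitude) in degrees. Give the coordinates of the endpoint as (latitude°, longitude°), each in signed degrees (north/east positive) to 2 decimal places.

-59.19°, -92.66°

Angular distance δ = d/R = 1681/6371 = 0.26385 rad; initial bearing θ = 4.1731 rad.
sin φ₂ = sin φ₁ cos δ + cos φ₁ sin δ cos θ = (-0.8079)(0.9654) + (0.5893)(0.2608)(-0.5135) = -0.8589, so φ₂ = -59.19°.
Δλ = atan2(sin θ sin δ cos φ₁, cos δ − sin φ₁ sin φ₂) = atan2(-0.1319, 0.2715) = -25.906°.
λ₂ = -66.750° − 25.906° = -92.66°.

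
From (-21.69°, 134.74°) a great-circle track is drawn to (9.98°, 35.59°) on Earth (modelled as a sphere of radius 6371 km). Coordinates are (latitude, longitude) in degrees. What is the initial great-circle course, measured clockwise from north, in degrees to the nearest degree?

276°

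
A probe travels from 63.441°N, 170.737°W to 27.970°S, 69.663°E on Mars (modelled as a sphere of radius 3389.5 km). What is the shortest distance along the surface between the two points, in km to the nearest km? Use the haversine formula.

7568 km

Let φ₁ = 1.1073 rad, φ₂ = -0.4882 rad, and Δλ = -2.0874 rad.
Haversine: a = sin²(Δφ/2) + cos φ₁ cos φ₂ sin²(Δλ/2) = 0.5123 + (0.4471)(0.8832)(0.7470) = 0.80729.
Central angle c = 2·arcsin(√a) = 2.23264 rad.
Distance = R·c = 3389.5 × 2.2326 ≈ 7568 km.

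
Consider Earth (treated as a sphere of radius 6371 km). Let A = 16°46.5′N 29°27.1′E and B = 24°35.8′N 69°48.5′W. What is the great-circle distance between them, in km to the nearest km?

With latitudes φ₁ = 16.775°, φ₂ = 24.597° and longitude difference Δλ = -99.260°:
Haversine: a = sin²(Δφ/2) + cos φ₁ cos φ₂ sin²(Δλ/2) = 0.0047 + (0.9574)(0.9093)(0.5805) = 0.50998.
Central angle c = 2·arcsin(√a) = 1.59076 rad.
Distance = R·c = 6371 × 1.5908 ≈ 10135 km.

10135 km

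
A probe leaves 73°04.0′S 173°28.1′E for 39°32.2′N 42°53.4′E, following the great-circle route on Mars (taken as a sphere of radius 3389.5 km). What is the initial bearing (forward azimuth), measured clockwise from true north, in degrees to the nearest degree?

With φ₁ = -1.2753, φ₂ = 0.6900, Δλ = -2.2790 rad, the forward-azimuth formula gives
θ = atan2( sin Δλ cos φ₂ , cos φ₁ sin φ₂ − sin φ₁ cos φ₂ cos Δλ ) = atan2(-0.5858, -0.2945) = -116.69°.
Adding 360° brings this into [0°, 360°): 243°.

243°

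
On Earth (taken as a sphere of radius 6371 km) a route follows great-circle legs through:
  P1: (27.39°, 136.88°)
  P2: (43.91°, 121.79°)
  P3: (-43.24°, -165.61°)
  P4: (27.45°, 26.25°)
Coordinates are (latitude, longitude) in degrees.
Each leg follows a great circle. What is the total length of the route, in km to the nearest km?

32311 km

Leg P1→P2: central angle 0.3578 rad, distance 2279.7 km.
Leg P2→P3: central angle 1.8946 rad, distance 12070.4 km.
Leg P3→P4: central angle 2.8192 rad, distance 17960.8 km.
Total: 2279.7 + 12070.4 + 17960.8 ≈ 32311 km.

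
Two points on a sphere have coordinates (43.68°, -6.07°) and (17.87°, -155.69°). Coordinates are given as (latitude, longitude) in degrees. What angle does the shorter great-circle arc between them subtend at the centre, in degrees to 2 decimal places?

With latitudes φ₁ = 43.680°, φ₂ = 17.870° and longitude difference Δλ = -149.620°:
Haversine: a = sin²(Δφ/2) + cos φ₁ cos φ₂ sin²(Δλ/2) = 0.0499 + (0.7232)(0.9518)(0.9313) = 0.69094.
Central angle c = 2·arcsin(√a) = 1.96262 rad.
So the angular separation is 112.45°.

112.45°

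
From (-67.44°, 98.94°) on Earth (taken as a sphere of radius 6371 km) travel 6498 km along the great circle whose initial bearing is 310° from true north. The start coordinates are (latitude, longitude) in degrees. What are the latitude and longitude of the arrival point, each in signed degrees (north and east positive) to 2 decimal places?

Angular distance δ = d/R = 6498/6371 = 1.01993 rad; initial bearing θ = 5.4105 rad.
sin φ₂ = sin φ₁ cos δ + cos φ₁ sin δ cos θ = (-0.9235)(0.5234) + (0.3837)(0.8521)(0.6428) = -0.2732, so φ₂ = -15.86°.
Δλ = atan2(sin θ sin δ cos φ₁, cos δ − sin φ₁ sin φ₂) = atan2(-0.2504, 0.2711) = -42.730°.
λ₂ = 98.940° − 42.730° = 56.21°.

-15.86°, 56.21°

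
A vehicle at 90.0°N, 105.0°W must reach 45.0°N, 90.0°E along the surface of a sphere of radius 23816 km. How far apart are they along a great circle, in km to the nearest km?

18705 km

With latitudes φ₁ = 90.000°, φ₂ = 45.000° and longitude difference Δλ = -165.000°:
cos c = sin φ₁ sin φ₂ + cos φ₁ cos φ₂ cos Δλ = (1.0000)(0.7071) + (0.0000)(0.7071)(-0.9659) = 0.70711,
so c = arccos(0.70711) = 0.78540 rad.
Distance = R·c = 23816 × 0.7854 ≈ 18705 km.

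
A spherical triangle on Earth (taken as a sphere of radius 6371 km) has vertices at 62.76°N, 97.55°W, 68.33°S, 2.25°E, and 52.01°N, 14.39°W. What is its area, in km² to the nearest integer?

60127653 km²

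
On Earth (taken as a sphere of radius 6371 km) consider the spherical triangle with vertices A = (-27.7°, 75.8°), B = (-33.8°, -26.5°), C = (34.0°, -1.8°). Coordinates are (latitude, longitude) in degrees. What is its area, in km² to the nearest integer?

Side lengths (central angles): a = 1.2505, b = 1.6733, c = 1.4688 rad; semiperimeter s = 2.1963.
By l'Huilier's theorem, tan(E/4) = √[tan(s/2) tan((s−a)/2) tan((s−b)/2) tan((s−c)/2)], giving spherical excess E = 1.2362 rad.
Area = E·R² = 1.2362 × (6371)² ≈ 50178853 km².

50178853 km²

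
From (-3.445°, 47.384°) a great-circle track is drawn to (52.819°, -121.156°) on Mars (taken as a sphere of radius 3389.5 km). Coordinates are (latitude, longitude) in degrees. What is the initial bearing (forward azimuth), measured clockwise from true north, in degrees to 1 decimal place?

351.0°

With φ₁ = -0.0601, φ₂ = 0.9219, Δλ = -2.9416 rad, the forward-azimuth formula gives
θ = atan2( sin Δλ cos φ₂ , cos φ₁ sin φ₂ − sin φ₁ cos φ₂ cos Δλ ) = atan2(-0.1201, 0.7597) = -8.98°.
Adding 360° brings this into [0°, 360°): 351.0°.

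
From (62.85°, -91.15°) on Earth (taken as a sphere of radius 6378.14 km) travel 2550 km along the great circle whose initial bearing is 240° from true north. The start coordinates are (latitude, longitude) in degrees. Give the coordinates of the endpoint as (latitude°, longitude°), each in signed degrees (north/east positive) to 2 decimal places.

46.96°, -120.74°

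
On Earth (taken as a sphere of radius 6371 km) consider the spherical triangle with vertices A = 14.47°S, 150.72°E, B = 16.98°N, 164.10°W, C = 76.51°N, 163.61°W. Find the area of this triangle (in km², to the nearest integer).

23309193 km²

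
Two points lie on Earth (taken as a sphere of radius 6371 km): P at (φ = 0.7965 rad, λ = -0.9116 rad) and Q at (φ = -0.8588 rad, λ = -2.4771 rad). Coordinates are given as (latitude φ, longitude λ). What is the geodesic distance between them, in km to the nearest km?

With latitudes φ₁ = 45.636°, φ₂ = -49.206° and longitude difference Δλ = -89.697°:
cos c = sin φ₁ sin φ₂ + cos φ₁ cos φ₂ cos Δλ = (0.7149)(-0.7571) + (0.6992)(0.6533)(0.0053) = -0.53881,
so c = arccos(-0.53881) = 2.13982 rad.
Distance = R·c = 6371 × 2.1398 ≈ 13633 km.

13633 km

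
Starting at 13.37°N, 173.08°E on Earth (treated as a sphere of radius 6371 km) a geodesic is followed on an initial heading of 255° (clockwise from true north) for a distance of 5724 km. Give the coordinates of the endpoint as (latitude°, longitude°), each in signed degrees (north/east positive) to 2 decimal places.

Angular distance δ = d/R = 5724/6371 = 0.89845 rad; initial bearing θ = 4.4506 rad.
sin φ₂ = sin φ₁ cos δ + cos φ₁ sin δ cos θ = (0.2312)(0.6228) + (0.9729)(0.7824)(-0.2588) = -0.0530, so φ₂ = -3.04°.
Δλ = atan2(sin θ sin δ cos φ₁, cos δ − sin φ₁ sin φ₂) = atan2(-0.7352, 0.6351) = -49.180°.
λ₂ = 173.080° − 49.180° = 123.90°.

-3.04°, 123.90°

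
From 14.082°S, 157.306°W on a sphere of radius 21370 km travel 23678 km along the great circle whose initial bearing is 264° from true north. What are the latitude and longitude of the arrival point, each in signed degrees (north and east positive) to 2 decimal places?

Angular distance δ = d/R = 23678/21370 = 1.10800 rad; initial bearing θ = 4.6077 rad.
sin φ₂ = sin φ₁ cos δ + cos φ₁ sin δ cos θ = (-0.2433)(0.4465) + (0.9699)(0.8948)(-0.1045) = -0.1993, so φ₂ = -11.50°.
Δλ = atan2(sin θ sin δ cos φ₁, cos δ − sin φ₁ sin φ₂) = atan2(-0.8632, 0.3979) = -65.249°.
λ₂ = -157.306° − 65.249° = -222.55° → 137.45° after wrapping to (−180°, 180°].

-11.50°, 137.45°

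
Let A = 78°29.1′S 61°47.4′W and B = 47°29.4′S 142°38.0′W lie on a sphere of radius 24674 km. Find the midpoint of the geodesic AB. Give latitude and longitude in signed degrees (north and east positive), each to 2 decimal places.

The central angle between A and B is δ = 0.7321 rad.
With f = 0.5, the slerp weights are sin((1−f)δ)/sin δ = 0.5355 and sin(fδ)/sin δ = 0.5355.
Weighted sum of the unit vectors: (0.5355)·(0.0944,-0.1759,-0.9799) + (0.5355)·(-0.5370,-0.4101,-0.7372) = (-0.2370, -0.3138, -0.9194).
Converting back: φ = atan2(z, √(x²+y²)) = -66.84°, λ = atan2(y, x) = -127.07°.

-66.84°, -127.07°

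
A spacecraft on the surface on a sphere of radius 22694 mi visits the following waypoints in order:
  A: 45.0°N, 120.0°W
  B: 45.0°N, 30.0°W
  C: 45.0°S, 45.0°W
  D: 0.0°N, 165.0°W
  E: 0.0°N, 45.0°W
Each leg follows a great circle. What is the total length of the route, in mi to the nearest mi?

Leg A→B: central angle 1.0472 rad, distance 23765.1 mi.
Leg B→C: central angle 1.5878 rad, distance 36034.3 mi.
Leg C→D: central angle 1.9322 rad, distance 43848.5 mi.
Leg D→E: central angle 2.0944 rad, distance 47530.2 mi.
Total: 23765.1 + 36034.3 + 43848.5 + 47530.2 ≈ 151178 mi.

151178 mi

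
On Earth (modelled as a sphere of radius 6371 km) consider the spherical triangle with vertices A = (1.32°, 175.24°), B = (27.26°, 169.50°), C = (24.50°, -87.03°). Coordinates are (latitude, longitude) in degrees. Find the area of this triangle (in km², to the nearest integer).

19275704 km²

Side lengths (central angles): a = 1.5693, b = 1.6838, c = 0.4628 rad; semiperimeter s = 1.8580.
By l'Huilier's theorem, tan(E/4) = √[tan(s/2) tan((s−a)/2) tan((s−b)/2) tan((s−c)/2)], giving spherical excess E = 0.4749 rad.
Area = E·R² = 0.4749 × (6371)² ≈ 19275704 km².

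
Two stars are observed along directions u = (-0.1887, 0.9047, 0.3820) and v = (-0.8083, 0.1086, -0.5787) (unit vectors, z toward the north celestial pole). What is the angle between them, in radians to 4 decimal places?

1.5411 rad

u·v = 0.0297; |u| = 1.0000, |v| = 1.0000.
cos θ = (u·v)/(|u||v|) = 0.0297, so θ = 1.5411 rad.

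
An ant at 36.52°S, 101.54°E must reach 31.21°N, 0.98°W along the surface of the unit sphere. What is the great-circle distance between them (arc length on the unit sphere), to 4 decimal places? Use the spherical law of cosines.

2.0458

In radians: φ₁ = -0.6374, φ₂ = 0.5447, Δλ = -102.520° = -1.7893 rad.
cos c = sin φ₁ sin φ₂ + cos φ₁ cos φ₂ cos Δλ = (-0.5951)(0.5182) + (0.8036)(0.8553)(-0.2168) = -0.45737,
so c = arccos(-0.45737) = 2.04583 rad.
On the unit sphere the arc length equals the central angle: 2.0458.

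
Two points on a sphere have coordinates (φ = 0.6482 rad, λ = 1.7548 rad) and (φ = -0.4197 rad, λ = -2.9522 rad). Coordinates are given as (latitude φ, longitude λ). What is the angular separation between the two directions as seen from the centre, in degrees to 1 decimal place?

In radians: φ₁ = 0.6482, φ₂ = -0.4197, Δλ = 90.309° = 1.5762 rad.
Haversine: a = sin²(Δφ/2) + cos φ₁ cos φ₂ sin²(Δλ/2) = 0.2590 + (0.7972)(0.9132)(0.5027) = 0.62497.
Central angle c = 2·arcsin(√a) = 1.82342 rad.
So the angular separation is 104.5°.

104.5°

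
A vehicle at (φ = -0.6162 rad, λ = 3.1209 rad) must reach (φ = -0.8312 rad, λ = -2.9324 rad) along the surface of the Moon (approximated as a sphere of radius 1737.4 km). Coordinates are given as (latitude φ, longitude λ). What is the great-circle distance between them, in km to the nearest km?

477 km

In radians: φ₁ = -0.6162, φ₂ = -0.8312, Δλ = 13.171° = 0.2299 rad.
cos c = sin φ₁ sin φ₂ + cos φ₁ cos φ₂ cos Δλ = (-0.5779)(-0.7387) + (0.8161)(0.6740)(0.9737) = 0.96251,
so c = arccos(0.96251) = 0.27470 rad.
Distance = R·c = 1737.4 × 0.2747 ≈ 477 km.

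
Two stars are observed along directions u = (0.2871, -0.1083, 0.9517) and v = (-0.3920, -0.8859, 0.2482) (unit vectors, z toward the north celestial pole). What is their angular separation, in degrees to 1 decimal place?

77.3°

u·v = 0.2196; |u| = 0.9999, |v| = 1.0000.
cos θ = (u·v)/(|u||v|) = 0.2196, so θ = 77.3°.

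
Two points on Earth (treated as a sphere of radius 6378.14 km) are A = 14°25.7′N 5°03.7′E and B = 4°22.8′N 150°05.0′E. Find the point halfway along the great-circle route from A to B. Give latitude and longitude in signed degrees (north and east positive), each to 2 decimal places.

28.83°, 80.22°

The central angle between A and B is δ = 2.4531 rad.
With f = 0.5, the slerp weights are sin((1−f)δ)/sin δ = 1.4815 and sin(fδ)/sin δ = 1.4815.
Weighted sum of the unit vectors: (1.4815)·(0.9647,0.0854,0.2492) + (1.4815)·(-0.8642,0.4973,0.0764) = (0.1488, 0.8633, 0.4823).
Converting back: φ = atan2(z, √(x²+y²)) = 28.83°, λ = atan2(y, x) = 80.22°.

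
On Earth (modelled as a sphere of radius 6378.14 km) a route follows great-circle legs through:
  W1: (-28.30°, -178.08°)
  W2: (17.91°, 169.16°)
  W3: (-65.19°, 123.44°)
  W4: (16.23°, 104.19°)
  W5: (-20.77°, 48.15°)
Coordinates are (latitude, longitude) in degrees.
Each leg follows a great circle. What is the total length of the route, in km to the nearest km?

31932 km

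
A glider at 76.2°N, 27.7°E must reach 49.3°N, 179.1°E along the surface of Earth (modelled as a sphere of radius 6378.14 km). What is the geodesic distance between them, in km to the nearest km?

5917 km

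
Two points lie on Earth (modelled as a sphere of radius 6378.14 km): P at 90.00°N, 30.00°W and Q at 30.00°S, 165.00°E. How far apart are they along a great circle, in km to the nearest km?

13358 km

With latitudes φ₁ = 90.000°, φ₂ = -30.000° and longitude difference Δλ = -165.000°:
Haversine: a = sin²(Δφ/2) + cos φ₁ cos φ₂ sin²(Δλ/2) = 0.7500 + (0.0000)(0.8660)(0.9830) = 0.75000.
Central angle c = 2·arcsin(√a) = 2.09440 rad.
Distance = R·c = 6378.14 × 2.0944 ≈ 13358 km.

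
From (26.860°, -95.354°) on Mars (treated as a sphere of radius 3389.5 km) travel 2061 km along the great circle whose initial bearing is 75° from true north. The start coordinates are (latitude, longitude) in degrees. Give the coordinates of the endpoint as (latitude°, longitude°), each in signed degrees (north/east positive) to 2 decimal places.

Angular distance δ = d/R = 2061/3389.5 = 0.60805 rad; initial bearing θ = 1.3090 rad.
sin φ₂ = sin φ₁ cos δ + cos φ₁ sin δ cos θ = (0.4518)(0.8208) + (0.8921)(0.5713)(0.2588) = 0.5027, so φ₂ = 30.18°.
Δλ = atan2(sin θ sin δ cos φ₁, cos δ − sin φ₁ sin φ₂) = atan2(0.4923, 0.5936) = 39.668°.
λ₂ = -95.354° + 39.668° = -55.69°.

30.18°, -55.69°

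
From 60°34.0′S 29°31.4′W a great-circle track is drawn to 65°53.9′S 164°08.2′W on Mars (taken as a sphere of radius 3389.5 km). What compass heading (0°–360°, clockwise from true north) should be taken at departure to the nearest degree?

Δλ = -134.613° = -2.3494 rad.
y = sin Δλ · cos φ₂ = (-0.7119)(0.4084) = -0.2907
x = cos φ₁ sin φ₂ − sin φ₁ cos φ₂ cos Δλ = (0.4914)(-0.9128) − (-0.8709)(0.4084)(-0.7023) = -0.6983
θ = atan2(y, x) = -157.40°; adding 360° gives 203°.

203°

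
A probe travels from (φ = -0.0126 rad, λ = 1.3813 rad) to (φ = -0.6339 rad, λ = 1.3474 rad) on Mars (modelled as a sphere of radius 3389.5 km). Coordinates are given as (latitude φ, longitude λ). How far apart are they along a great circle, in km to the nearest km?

2109 km

Let φ₁ = -0.0126 rad, φ₂ = -0.6339 rad, and Δλ = -0.0339 rad.
cos c = sin φ₁ sin φ₂ + cos φ₁ cos φ₂ cos Δλ = (-0.0126)(-0.5923) + (0.9999)(0.8057)(0.9994) = 0.81266,
so c = arccos(0.81266) = 0.62209 rad.
Distance = R·c = 3389.5 × 0.6221 ≈ 2109 km.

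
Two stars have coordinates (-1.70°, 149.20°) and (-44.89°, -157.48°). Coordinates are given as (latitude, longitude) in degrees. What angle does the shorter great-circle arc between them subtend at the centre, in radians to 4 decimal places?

In radians: φ₁ = -0.0297, φ₂ = -0.7835, Δλ = 53.320° = 0.9306 rad.
cos c = sin φ₁ sin φ₂ + cos φ₁ cos φ₂ cos Δλ = (-0.0297)(-0.7057) + (0.9996)(0.7085)(0.5973) = 0.44395,
so c = arccos(0.44395) = 1.11080 rad.
So the angular separation is 1.1108 rad.

1.1108 rad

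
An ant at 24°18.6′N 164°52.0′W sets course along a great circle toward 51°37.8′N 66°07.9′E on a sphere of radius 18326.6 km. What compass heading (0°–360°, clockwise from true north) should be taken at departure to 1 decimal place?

331.1°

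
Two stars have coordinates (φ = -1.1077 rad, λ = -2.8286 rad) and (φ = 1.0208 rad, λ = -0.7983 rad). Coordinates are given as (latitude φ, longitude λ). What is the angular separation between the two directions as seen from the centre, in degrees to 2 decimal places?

With latitudes φ₁ = -63.467°, φ₂ = 58.488° and longitude difference Δλ = 116.328°:
Haversine: a = sin²(Δφ/2) + cos φ₁ cos φ₂ sin²(Δλ/2) = 0.7646 + (0.4467)(0.5227)(0.7218) = 0.93314.
Central angle c = 2·arcsin(√a) = 2.61852 rad.
So the angular separation is 150.03°.

150.03°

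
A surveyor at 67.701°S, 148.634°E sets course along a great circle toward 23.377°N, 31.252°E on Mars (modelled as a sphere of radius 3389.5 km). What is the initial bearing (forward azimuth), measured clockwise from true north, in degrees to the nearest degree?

Δλ = -117.382° = -2.0487 rad.
y = sin Δλ · cos φ₂ = (-0.8880)(0.9179) = -0.8151
x = cos φ₁ sin φ₂ − sin φ₁ cos φ₂ cos Δλ = (0.3794)(0.3968) − (-0.9252)(0.9179)(-0.4599) = -0.2400
θ = atan2(y, x) = -106.41°; adding 360° gives 254°.

254°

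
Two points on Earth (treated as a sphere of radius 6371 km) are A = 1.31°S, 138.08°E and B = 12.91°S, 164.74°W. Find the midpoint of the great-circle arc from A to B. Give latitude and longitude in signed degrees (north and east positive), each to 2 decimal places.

Central angle δ = 1.0083 rad. Interpolating on the sphere with fraction f = 0.5:
P = [sin((1−f)δ)·A + sin(fδ)·B] / sin δ = 0.5711·A + 0.5711·B in Cartesian coordinates,
giving P = (-0.9618, 0.2349, -0.1406), i.e. latitude -8.08°, longitude 166.27°.

-8.08°, 166.27°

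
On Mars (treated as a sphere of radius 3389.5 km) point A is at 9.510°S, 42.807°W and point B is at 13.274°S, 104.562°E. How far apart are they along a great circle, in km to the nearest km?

8305 km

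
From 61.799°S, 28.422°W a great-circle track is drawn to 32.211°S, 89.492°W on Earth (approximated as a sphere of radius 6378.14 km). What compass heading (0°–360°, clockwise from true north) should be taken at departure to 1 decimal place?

278.4°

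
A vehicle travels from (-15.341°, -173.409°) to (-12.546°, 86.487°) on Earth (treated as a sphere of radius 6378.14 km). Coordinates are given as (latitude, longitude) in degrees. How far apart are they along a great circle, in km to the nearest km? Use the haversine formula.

Let φ₁ = -0.2678 rad, φ₂ = -0.2190 rad, and Δλ = -1.7471 rad.
Haversine: a = sin²(Δφ/2) + cos φ₁ cos φ₂ sin²(Δλ/2) = 0.0006 + (0.9644)(0.9761)(0.5877) = 0.55384.
Central angle c = 2·arcsin(√a) = 1.67868 rad.
Distance = R·c = 6378.14 × 1.6787 ≈ 10707 km.

10707 km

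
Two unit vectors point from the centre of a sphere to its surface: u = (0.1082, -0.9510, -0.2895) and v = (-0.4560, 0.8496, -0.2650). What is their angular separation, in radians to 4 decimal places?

u·v = -0.7806; |u| = 1.0000, |v| = 1.0000.
cos θ = (u·v)/(|u||v|) = -0.7806, so θ = 2.4665 rad.

2.4665 rad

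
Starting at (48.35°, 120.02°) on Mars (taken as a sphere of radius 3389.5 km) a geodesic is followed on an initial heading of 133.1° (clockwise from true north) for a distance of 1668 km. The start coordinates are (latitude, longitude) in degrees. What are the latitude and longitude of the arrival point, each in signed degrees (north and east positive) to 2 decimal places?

26.36°, 142.67°

Angular distance δ = d/R = 1668/3389.5 = 0.49211 rad; initial bearing θ = 2.3230 rad.
sin φ₂ = sin φ₁ cos δ + cos φ₁ sin δ cos θ = (0.7472)(0.8813) + (0.6646)(0.4725)(-0.6833) = 0.4440, so φ₂ = 26.36°.
Δλ = atan2(sin θ sin δ cos φ₁, cos δ − sin φ₁ sin φ₂) = atan2(0.2293, 0.5496) = 22.645°.
λ₂ = 120.020° + 22.645° = 142.67°.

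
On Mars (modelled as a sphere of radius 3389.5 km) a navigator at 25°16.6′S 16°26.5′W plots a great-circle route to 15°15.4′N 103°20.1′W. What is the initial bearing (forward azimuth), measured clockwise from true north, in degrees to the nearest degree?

285°

Δλ = -86.893° = -1.5166 rad.
y = sin Δλ · cos φ₂ = (-0.9985)(0.9648) = -0.9633
x = cos φ₁ sin φ₂ − sin φ₁ cos φ₂ cos Δλ = (0.9043)(0.2631) − (-0.4270)(0.9648)(0.0542) = 0.2603
θ = atan2(y, x) = -74.88°; adding 360° gives 285°.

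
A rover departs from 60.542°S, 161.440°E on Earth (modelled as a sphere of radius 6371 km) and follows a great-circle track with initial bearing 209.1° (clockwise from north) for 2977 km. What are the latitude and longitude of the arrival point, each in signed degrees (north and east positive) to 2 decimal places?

-76.15°, 95.18°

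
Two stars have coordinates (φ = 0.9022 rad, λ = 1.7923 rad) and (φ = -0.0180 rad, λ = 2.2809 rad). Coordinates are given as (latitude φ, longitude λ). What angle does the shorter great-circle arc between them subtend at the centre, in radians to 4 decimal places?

Let φ₁ = 0.9022 rad, φ₂ = -0.0180 rad, and Δλ = 0.4886 rad.
Haversine: a = sin²(Δφ/2) + cos φ₁ cos φ₂ sin²(Δλ/2) = 0.1972 + (0.6199)(0.9998)(0.0585) = 0.23343.
Central angle c = 2·arcsin(√a) = 1.00849 rad.
So the angular separation is 1.0085 rad.

1.0085 rad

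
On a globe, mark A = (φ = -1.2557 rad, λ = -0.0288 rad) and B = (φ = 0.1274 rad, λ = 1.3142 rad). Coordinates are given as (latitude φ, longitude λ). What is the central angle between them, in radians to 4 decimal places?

1.6222 rad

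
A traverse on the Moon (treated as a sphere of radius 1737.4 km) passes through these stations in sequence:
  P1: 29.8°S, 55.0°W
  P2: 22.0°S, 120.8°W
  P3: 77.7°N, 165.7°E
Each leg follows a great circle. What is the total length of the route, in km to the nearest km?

Leg P1→P2: central angle 1.0286 rad, distance 1787.2 km.
Leg P2→P3: central angle 1.8859 rad, distance 3276.6 km.
Total: 1787.2 + 3276.6 ≈ 5064 km.

5064 km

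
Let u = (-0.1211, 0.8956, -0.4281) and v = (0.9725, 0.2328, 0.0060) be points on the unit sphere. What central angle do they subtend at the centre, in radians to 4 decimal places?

1.4825 rad

u·v = 0.0882; |u| = 1.0000, |v| = 1.0000.
cos θ = (u·v)/(|u||v|) = 0.0882, so θ = 1.4825 rad.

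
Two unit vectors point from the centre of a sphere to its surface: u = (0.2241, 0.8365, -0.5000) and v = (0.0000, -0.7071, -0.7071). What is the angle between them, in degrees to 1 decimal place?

u·v = -0.2379; |u| = 1.0000, |v| = 1.0000.
cos θ = (u·v)/(|u||v|) = -0.2379, so θ = 103.8°.

103.8°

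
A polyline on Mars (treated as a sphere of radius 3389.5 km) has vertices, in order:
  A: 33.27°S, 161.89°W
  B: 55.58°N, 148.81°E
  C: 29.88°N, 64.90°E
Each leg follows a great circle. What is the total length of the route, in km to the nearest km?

9508 km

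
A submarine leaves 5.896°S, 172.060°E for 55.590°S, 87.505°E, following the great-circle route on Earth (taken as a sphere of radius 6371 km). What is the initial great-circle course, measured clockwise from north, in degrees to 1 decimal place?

With φ₁ = -0.1029, φ₂ = -0.9702, Δλ = -1.4758 rad, the forward-azimuth formula gives
θ = atan2( sin Δλ cos φ₂ , cos φ₁ sin φ₂ − sin φ₁ cos φ₂ cos Δλ ) = atan2(-0.5626, -0.8151) = -145.39°.
Adding 360° brings this into [0°, 360°): 214.6°.

214.6°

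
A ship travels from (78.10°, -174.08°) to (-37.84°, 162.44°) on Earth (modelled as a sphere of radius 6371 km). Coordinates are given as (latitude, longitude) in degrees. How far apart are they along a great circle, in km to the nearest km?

Let φ₁ = 1.3631 rad, φ₂ = -0.6604 rad, and Δλ = -0.4098 rad.
cos c = sin φ₁ sin φ₂ + cos φ₁ cos φ₂ cos Δλ = (0.9785)(-0.6135) + (0.2062)(0.7897)(0.9172) = -0.45091,
so c = arccos(-0.45091) = 2.03858 rad.
Distance = R·c = 6371 × 2.0386 ≈ 12988 km.

12988 km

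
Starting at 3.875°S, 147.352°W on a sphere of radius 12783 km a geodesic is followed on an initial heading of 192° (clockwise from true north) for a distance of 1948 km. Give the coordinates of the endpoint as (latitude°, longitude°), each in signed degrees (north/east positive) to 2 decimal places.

Angular distance δ = d/R = 1948/12783 = 0.15239 rad; initial bearing θ = 3.3510 rad.
sin φ₂ = sin φ₁ cos δ + cos φ₁ sin δ cos θ = (-0.0676)(0.9884) + (0.9977)(0.1518)(-0.9781) = -0.2149, so φ₂ = -12.41°.
Δλ = atan2(sin θ sin δ cos φ₁, cos δ − sin φ₁ sin φ₂) = atan2(-0.0315, 0.9739) = -1.852°.
λ₂ = -147.352° − 1.852° = -149.20°.

-12.41°, -149.20°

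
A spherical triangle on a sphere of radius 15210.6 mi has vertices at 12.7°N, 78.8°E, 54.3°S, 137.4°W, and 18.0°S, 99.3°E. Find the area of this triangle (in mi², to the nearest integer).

Side lengths (central angles): a = 1.6246, b = 0.6417, c = 2.2626 rad; semiperimeter s = 2.2644.
By l'Huilier's theorem, tan(E/4) = √[tan(s/2) tan((s−a)/2) tan((s−b)/2) tan((s−c)/2)], giving spherical excess E = 0.1044 rad.
Area = E·R² = 0.1044 × (15210.6)² ≈ 24163935 mi².

24163935 mi²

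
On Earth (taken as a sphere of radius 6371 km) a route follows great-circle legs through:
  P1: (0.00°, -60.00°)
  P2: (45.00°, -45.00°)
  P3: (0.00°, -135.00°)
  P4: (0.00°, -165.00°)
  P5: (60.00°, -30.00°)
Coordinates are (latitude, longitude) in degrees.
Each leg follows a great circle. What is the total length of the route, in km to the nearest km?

30871 km

Leg P1→P2: central angle 0.8189 rad, distance 5217.3 km.
Leg P2→P3: central angle 1.5708 rad, distance 10007.5 km.
Leg P3→P4: central angle 0.5236 rad, distance 3335.8 km.
Leg P4→P5: central angle 1.9322 rad, distance 12309.8 km.
Total: 5217.3 + 10007.5 + 3335.8 + 12309.8 ≈ 30871 km.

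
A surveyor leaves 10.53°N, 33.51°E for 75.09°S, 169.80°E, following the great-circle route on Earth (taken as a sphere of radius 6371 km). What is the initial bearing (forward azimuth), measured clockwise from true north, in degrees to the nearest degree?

With φ₁ = 0.1838, φ₂ = -1.3106, Δλ = 2.3787 rad, the forward-azimuth formula gives
θ = atan2( sin Δλ cos φ₂ , cos φ₁ sin φ₂ − sin φ₁ cos φ₂ cos Δλ ) = atan2(0.1778, -0.9161) = 169.02°.
So the initial bearing is 169°.

169°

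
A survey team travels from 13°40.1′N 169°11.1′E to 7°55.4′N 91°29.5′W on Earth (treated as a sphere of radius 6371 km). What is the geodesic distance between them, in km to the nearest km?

With latitudes φ₁ = 13.668°, φ₂ = 7.923° and longitude difference Δλ = 99.323°:
cos c = sin φ₁ sin φ₂ + cos φ₁ cos φ₂ cos Δλ = (0.2363)(0.1378) + (0.9717)(0.9905)(-0.1620) = -0.12334,
so c = arccos(-0.12334) = 1.69445 rad.
Distance = R·c = 6371 × 1.6945 ≈ 10795 km.

10795 km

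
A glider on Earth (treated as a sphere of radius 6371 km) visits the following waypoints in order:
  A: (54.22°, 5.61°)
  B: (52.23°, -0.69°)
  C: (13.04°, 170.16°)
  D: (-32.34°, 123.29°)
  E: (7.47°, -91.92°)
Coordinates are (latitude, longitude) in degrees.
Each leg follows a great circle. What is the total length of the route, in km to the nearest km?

Leg A→B: central angle 0.0744 rad, distance 473.9 km.
Leg B→C: central angle 1.9941 rad, distance 12704.2 km.
Leg C→D: central angle 1.1129 rad, distance 7090.6 km.
Leg D→E: central angle 2.4249 rad, distance 15449.2 km.
Total: 473.9 + 12704.2 + 7090.6 + 15449.2 ≈ 35718 km.

35718 km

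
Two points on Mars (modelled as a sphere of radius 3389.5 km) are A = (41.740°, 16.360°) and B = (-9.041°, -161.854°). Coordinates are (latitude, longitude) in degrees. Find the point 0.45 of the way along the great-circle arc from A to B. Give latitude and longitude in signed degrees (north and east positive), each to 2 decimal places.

71.79°, -154.04°

Central angle δ = 2.5702 rad. Interpolating on the sphere with fraction f = 0.45:
P = [sin((1−f)δ)·A + sin(fδ)·B] / sin δ = 1.8264·A + 1.6928·B in Cartesian coordinates,
giving P = (-0.2810, -0.1368, 0.9499), i.e. latitude 71.79°, longitude -154.04°.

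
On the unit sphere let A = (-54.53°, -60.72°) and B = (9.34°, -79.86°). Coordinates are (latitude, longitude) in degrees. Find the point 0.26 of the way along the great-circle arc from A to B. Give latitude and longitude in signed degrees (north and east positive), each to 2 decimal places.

The central angle between A and B is δ = 1.1497 rad.
With f = 0.26, the slerp weights are sin((1−f)δ)/sin δ = 0.8238 and sin(fδ)/sin δ = 0.3227.
Weighted sum of the unit vectors: (0.8238)·(0.2838,-0.5061,-0.8144) + (0.3227)·(0.1737,-0.9713,0.1623) = (0.2898, -0.7304, -0.6185).
Converting back: φ = atan2(z, √(x²+y²)) = -38.21°, λ = atan2(y, x) = -68.35°.

-38.21°, -68.35°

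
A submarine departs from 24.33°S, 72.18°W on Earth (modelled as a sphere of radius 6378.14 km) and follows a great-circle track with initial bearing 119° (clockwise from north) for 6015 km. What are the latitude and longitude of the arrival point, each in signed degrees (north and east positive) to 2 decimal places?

Angular distance δ = d/R = 6015/6378.14 = 0.94306 rad; initial bearing θ = 2.0769 rad.
sin φ₂ = sin φ₁ cos δ + cos φ₁ sin δ cos θ = (-0.4120)(0.5873) + (0.9112)(0.8094)(-0.4848) = -0.5995, so φ₂ = -36.83°.
Δλ = atan2(sin θ sin δ cos φ₁, cos δ − sin φ₁ sin φ₂) = atan2(0.6450, 0.3403) = 62.183°.
λ₂ = -72.180° + 62.183° = -10.00°.

-36.83°, -10.00°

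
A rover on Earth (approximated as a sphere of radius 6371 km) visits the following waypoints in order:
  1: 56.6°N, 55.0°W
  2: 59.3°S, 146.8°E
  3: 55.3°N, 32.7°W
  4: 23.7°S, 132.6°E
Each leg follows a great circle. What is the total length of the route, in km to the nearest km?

Leg 1→2: central angle 2.9353 rad, distance 18700.6 km.
Leg 2→3: central angle 3.0716 rad, distance 19569.3 km.
Leg 3→4: central angle 2.5583 rad, distance 16299.1 km.
Total: 18700.6 + 19569.3 + 16299.1 ≈ 54569 km.

54569 km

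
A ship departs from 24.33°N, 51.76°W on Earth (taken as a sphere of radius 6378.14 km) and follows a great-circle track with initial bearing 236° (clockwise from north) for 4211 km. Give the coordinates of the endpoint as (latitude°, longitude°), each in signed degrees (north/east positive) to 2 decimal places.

Angular distance δ = d/R = 4211/6378.14 = 0.66022 rad; initial bearing θ = 4.1190 rad.
sin φ₂ = sin φ₁ cos δ + cos φ₁ sin δ cos θ = (0.4120)(0.7899) + (0.9112)(0.6133)(-0.5592) = 0.0129, so φ₂ = 0.74°.
Δλ = atan2(sin θ sin δ cos φ₁, cos δ − sin φ₁ sin φ₂) = atan2(-0.4633, 0.7845) = -30.563°.
λ₂ = -51.760° − 30.563° = -82.32°.

0.74°, -82.32°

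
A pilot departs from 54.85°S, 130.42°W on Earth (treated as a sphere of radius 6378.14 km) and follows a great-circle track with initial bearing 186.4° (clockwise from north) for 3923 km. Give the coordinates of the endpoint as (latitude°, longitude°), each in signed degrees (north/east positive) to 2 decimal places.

-86.31°, 140.79°

Angular distance δ = d/R = 3923/6378.14 = 0.61507 rad; initial bearing θ = 3.2533 rad.
sin φ₂ = sin φ₁ cos δ + cos φ₁ sin δ cos θ = (-0.8176)(0.8167) + (0.5757)(0.5770)(-0.9938) = -0.9979, so φ₂ = -86.31°.
Δλ = atan2(sin θ sin δ cos φ₁, cos δ − sin φ₁ sin φ₂) = atan2(-0.0370, 0.0008) = -88.794°.
λ₂ = -130.420° − 88.794° = -219.21° → 140.79° after wrapping to (−180°, 180°].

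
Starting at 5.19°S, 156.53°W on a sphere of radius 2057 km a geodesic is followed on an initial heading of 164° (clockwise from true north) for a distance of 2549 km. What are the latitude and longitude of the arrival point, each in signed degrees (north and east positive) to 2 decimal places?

Angular distance δ = d/R = 2549/2057 = 1.23918 rad; initial bearing θ = 2.8623 rad.
sin φ₂ = sin φ₁ cos δ + cos φ₁ sin δ cos θ = (-0.0905)(0.3256) + (0.9959)(0.9455)(-0.9613) = -0.9346, so φ₂ = -69.17°.
Δλ = atan2(sin θ sin δ cos φ₁, cos δ − sin φ₁ sin φ₂) = atan2(0.2596, 0.2410) = 47.120°.
λ₂ = -156.530° + 47.120° = -109.41°.

-69.17°, -109.41°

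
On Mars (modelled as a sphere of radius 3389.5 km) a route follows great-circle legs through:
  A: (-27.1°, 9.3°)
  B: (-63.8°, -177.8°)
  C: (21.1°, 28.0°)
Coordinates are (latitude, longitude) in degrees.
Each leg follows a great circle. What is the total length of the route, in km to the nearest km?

Leg A→B: central angle 1.5521 rad, distance 5260.8 km.
Leg B→C: central angle 2.3376 rad, distance 7923.4 km.
Total: 5260.8 + 7923.4 ≈ 13184 km.

13184 km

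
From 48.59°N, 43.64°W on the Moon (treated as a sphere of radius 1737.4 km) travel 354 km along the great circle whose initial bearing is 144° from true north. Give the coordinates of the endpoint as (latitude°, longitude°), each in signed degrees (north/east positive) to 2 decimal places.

38.77°, -34.87°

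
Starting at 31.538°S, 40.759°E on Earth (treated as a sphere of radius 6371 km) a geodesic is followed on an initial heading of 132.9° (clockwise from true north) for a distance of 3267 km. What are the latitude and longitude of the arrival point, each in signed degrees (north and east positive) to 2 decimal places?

Angular distance δ = d/R = 3267/6371 = 0.51279 rad; initial bearing θ = 2.3195 rad.
sin φ₂ = sin φ₁ cos δ + cos φ₁ sin δ cos θ = (-0.5231)(0.8714) + (0.8523)(0.4906)(-0.6807) = -0.7404, so φ₂ = -47.77°.
Δλ = atan2(sin θ sin δ cos φ₁, cos δ − sin φ₁ sin φ₂) = atan2(0.3063, 0.4841) = 32.324°.
λ₂ = 40.759° + 32.324° = 73.08°.

-47.77°, 73.08°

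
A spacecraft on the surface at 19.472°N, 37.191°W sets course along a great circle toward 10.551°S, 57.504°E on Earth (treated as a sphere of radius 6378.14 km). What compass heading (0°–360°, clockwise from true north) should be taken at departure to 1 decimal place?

With φ₁ = 0.3399, φ₂ = -0.1841, Δλ = 1.6527 rad, the forward-azimuth formula gives
θ = atan2( sin Δλ cos φ₂ , cos φ₁ sin φ₂ − sin φ₁ cos φ₂ cos Δλ ) = atan2(0.9798, -0.1458) = 98.46°.
So the initial bearing is 98.5°.

98.5°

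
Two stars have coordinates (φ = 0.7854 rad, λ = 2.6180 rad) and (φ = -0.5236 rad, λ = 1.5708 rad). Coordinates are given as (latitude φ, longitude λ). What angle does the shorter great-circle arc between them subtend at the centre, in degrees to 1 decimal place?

92.7°

With latitudes φ₁ = 45.000°, φ₂ = -30.000° and longitude difference Δλ = -60.000°:
Haversine: a = sin²(Δφ/2) + cos φ₁ cos φ₂ sin²(Δλ/2) = 0.3706 + (0.7071)(0.8660)(0.2500) = 0.52369.
Central angle c = 2·arcsin(√a) = 1.61818 rad.
So the angular separation is 92.7°.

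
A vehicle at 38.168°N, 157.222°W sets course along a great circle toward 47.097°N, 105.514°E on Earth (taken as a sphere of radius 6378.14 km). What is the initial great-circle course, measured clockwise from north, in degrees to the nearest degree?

313°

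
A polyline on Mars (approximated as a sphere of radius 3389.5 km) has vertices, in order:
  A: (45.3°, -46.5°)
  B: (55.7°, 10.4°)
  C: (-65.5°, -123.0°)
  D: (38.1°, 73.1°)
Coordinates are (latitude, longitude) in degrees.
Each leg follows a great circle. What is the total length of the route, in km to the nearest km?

Leg A→B: central angle 0.6374 rad, distance 2160.4 km.
Leg B→C: central angle 2.7196 rad, distance 9218.2 km.
Leg C→D: central angle 2.6363 rad, distance 8935.6 km.
Total: 2160.4 + 9218.2 + 8935.6 ≈ 20314 km.

20314 km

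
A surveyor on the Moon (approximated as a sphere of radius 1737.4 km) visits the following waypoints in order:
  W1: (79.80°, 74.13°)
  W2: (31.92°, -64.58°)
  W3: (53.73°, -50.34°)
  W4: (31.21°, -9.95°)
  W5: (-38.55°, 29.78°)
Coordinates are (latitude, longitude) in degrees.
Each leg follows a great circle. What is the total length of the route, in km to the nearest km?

6233 km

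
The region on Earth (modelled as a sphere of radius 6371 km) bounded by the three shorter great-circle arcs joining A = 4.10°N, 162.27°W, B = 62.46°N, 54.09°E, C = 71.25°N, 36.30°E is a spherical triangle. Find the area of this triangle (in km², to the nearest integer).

9649845 km²

Side lengths (central angles): a = 0.1945, b = 1.8093, c = 1.8839 rad; semiperimeter s = 1.9438.
By l'Huilier's theorem, tan(E/4) = √[tan(s/2) tan((s−a)/2) tan((s−b)/2) tan((s−c)/2)], giving spherical excess E = 0.2377 rad.
Area = E·R² = 0.2377 × (6371)² ≈ 9649845 km².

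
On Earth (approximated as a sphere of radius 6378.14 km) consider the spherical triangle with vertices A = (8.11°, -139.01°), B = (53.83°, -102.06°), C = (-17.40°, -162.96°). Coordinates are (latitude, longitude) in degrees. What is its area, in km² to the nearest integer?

4511446 km²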